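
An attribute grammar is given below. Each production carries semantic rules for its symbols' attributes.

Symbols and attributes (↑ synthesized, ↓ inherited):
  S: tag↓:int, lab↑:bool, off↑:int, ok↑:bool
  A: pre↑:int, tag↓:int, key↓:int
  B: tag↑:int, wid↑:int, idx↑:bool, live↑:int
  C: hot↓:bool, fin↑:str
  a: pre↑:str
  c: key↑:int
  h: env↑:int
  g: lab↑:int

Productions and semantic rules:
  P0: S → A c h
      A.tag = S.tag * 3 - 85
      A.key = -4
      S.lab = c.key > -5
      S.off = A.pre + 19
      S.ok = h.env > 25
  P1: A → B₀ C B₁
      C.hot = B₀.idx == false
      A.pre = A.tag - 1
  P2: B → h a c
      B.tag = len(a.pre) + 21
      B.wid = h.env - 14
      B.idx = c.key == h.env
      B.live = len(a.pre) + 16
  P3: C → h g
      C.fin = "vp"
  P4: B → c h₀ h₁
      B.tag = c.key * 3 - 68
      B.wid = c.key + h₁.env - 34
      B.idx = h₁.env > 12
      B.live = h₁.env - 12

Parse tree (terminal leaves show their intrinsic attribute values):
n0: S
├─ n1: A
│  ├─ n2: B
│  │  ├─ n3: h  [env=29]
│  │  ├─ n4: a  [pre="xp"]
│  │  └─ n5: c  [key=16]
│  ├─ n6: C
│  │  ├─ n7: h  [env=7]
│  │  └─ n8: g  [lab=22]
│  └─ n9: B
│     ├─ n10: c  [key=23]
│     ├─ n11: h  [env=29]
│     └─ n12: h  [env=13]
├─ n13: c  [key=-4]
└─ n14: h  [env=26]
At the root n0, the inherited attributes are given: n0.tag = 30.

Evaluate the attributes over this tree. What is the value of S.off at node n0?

1. n0.tag = 30  [given at root]
2. n1.tag = 5  [S.tag * 3 - 85]
3. n1.key = -4  [-4]
4. n3.env = 29  [terminal]
5. n4.pre = "xp"  [terminal]
6. n5.key = 16  [terminal]
7. n2.tag = 23  [len(a.pre) + 21]
8. n2.wid = 15  [h.env - 14]
9. n2.idx = false  [c.key == h.env]
10. n2.live = 18  [len(a.pre) + 16]
11. n6.hot = true  [B₀.idx == false]
12. n7.env = 7  [terminal]
13. n8.lab = 22  [terminal]
14. n6.fin = "vp"  ["vp"]
15. n10.key = 23  [terminal]
16. n11.env = 29  [terminal]
17. n12.env = 13  [terminal]
18. n9.tag = 1  [c.key * 3 - 68]
19. n9.wid = 2  [c.key + h₁.env - 34]
20. n9.idx = true  [h₁.env > 12]
21. n9.live = 1  [h₁.env - 12]
22. n1.pre = 4  [A.tag - 1]
23. n13.key = -4  [terminal]
24. n14.env = 26  [terminal]
25. n0.lab = true  [c.key > -5]
26. n0.off = 23  [A.pre + 19]
27. n0.ok = true  [h.env > 25]

23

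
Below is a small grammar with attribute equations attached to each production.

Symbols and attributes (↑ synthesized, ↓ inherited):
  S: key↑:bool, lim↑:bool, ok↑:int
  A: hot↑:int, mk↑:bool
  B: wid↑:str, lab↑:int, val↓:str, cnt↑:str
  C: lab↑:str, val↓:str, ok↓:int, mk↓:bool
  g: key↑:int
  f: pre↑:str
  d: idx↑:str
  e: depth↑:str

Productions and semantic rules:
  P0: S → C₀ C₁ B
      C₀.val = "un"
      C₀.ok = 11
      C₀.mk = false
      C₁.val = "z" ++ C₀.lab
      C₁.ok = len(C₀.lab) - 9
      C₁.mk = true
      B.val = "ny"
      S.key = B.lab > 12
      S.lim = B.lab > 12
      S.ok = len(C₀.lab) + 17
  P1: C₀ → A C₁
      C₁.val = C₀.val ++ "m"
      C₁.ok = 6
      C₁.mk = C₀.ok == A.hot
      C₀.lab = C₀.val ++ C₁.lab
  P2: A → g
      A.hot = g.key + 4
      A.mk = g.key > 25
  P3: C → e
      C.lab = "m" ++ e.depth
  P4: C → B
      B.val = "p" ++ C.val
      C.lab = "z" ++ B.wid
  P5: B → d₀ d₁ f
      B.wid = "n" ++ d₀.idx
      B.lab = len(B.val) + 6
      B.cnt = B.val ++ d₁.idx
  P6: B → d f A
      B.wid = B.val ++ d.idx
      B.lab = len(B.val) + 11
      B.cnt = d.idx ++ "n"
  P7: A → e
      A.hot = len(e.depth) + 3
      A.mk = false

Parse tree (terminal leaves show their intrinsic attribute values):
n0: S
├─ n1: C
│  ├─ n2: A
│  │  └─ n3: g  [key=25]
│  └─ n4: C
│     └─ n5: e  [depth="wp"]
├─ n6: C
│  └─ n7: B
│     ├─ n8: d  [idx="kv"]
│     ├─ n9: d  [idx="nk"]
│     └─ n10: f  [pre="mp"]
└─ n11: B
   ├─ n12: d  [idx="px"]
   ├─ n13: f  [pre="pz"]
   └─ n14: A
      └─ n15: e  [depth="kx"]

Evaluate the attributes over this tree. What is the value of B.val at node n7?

1. n1.val = "un"  ["un"]
2. n1.ok = 11  [11]
3. n1.mk = false  [false]
4. n3.key = 25  [terminal]
5. n2.hot = 29  [g.key + 4]
6. n2.mk = false  [g.key > 25]
7. n4.val = "unm"  [C₀.val ++ "m"]
8. n4.ok = 6  [6]
9. n4.mk = false  [C₀.ok == A.hot]
10. n5.depth = "wp"  [terminal]
11. n4.lab = "mwp"  ["m" ++ e.depth]
12. n1.lab = "unmwp"  [C₀.val ++ C₁.lab]
13. n6.val = "zunmwp"  ["z" ++ C₀.lab]
14. n6.ok = -4  [len(C₀.lab) - 9]
15. n6.mk = true  [true]
16. n7.val = "pzunmwp"  ["p" ++ C.val]
17. n8.idx = "kv"  [terminal]
18. n9.idx = "nk"  [terminal]
19. n10.pre = "mp"  [terminal]
20. n7.wid = "nkv"  ["n" ++ d₀.idx]
21. n7.lab = 13  [len(B.val) + 6]
22. n7.cnt = "pzunmwpnk"  [B.val ++ d₁.idx]
23. n6.lab = "znkv"  ["z" ++ B.wid]
24. n11.val = "ny"  ["ny"]
25. n12.idx = "px"  [terminal]
26. n13.pre = "pz"  [terminal]
27. n15.depth = "kx"  [terminal]
28. n14.hot = 5  [len(e.depth) + 3]
29. n14.mk = false  [false]
30. n11.wid = "nypx"  [B.val ++ d.idx]
31. n11.lab = 13  [len(B.val) + 11]
32. n11.cnt = "pxn"  [d.idx ++ "n"]
33. n0.key = true  [B.lab > 12]
34. n0.lim = true  [B.lab > 12]
35. n0.ok = 22  [len(C₀.lab) + 17]

"pzunmwp"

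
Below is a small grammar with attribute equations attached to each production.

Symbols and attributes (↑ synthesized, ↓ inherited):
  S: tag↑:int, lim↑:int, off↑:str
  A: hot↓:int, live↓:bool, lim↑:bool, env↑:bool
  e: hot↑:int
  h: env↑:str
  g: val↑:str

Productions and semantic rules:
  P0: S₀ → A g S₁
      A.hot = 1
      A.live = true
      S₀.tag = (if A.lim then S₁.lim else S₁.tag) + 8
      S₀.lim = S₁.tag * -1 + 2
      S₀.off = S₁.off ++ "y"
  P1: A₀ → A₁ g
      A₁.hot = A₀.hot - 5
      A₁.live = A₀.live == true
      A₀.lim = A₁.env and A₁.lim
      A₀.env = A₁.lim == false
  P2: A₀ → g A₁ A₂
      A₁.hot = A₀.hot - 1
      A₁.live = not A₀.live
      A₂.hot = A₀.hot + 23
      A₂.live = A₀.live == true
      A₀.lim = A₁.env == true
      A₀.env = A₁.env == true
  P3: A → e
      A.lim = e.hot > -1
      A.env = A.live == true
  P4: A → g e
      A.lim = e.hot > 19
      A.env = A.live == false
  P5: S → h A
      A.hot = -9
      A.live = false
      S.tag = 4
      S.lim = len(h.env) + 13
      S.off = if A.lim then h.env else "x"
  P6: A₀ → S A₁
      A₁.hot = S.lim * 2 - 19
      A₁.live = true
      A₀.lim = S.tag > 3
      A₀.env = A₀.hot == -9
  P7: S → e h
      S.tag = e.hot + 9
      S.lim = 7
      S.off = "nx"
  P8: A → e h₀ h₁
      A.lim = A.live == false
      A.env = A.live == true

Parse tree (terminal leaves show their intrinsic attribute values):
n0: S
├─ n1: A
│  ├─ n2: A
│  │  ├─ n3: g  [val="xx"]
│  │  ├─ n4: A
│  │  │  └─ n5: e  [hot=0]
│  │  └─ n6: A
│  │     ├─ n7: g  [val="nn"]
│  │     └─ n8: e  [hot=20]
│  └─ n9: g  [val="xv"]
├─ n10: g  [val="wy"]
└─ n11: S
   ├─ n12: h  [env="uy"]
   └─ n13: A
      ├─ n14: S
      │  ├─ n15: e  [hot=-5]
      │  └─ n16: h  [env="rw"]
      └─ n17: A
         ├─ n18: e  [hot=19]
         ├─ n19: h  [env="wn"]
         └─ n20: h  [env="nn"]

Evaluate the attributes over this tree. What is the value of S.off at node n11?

"uy"

1. n1.hot = 1  [1]
2. n1.live = true  [true]
3. n2.hot = -4  [A₀.hot - 5]
4. n2.live = true  [A₀.live == true]
5. n3.val = "xx"  [terminal]
6. n4.hot = -5  [A₀.hot - 1]
7. n4.live = false  [not A₀.live]
8. n5.hot = 0  [terminal]
9. n4.lim = true  [e.hot > -1]
10. n4.env = false  [A.live == true]
11. n6.hot = 19  [A₀.hot + 23]
12. n6.live = true  [A₀.live == true]
13. n7.val = "nn"  [terminal]
14. n8.hot = 20  [terminal]
15. n6.lim = true  [e.hot > 19]
16. n6.env = false  [A.live == false]
17. n2.lim = false  [A₁.env == true]
18. n2.env = false  [A₁.env == true]
19. n9.val = "xv"  [terminal]
20. n1.lim = false  [A₁.env and A₁.lim]
21. n1.env = true  [A₁.lim == false]
22. n10.val = "wy"  [terminal]
23. n12.env = "uy"  [terminal]
24. n13.hot = -9  [-9]
25. n13.live = false  [false]
26. n15.hot = -5  [terminal]
27. n16.env = "rw"  [terminal]
28. n14.tag = 4  [e.hot + 9]
29. n14.lim = 7  [7]
30. n14.off = "nx"  ["nx"]
31. n17.hot = -5  [S.lim * 2 - 19]
32. n17.live = true  [true]
33. n18.hot = 19  [terminal]
34. n19.env = "wn"  [terminal]
35. n20.env = "nn"  [terminal]
36. n17.lim = false  [A.live == false]
37. n17.env = true  [A.live == true]
38. n13.lim = true  [S.tag > 3]
39. n13.env = true  [A₀.hot == -9]
40. n11.tag = 4  [4]
41. n11.lim = 15  [len(h.env) + 13]
42. n11.off = "uy"  [if A.lim then h.env else "x"]
43. n0.tag = 12  [(if A.lim then S₁.lim else S₁.tag) + 8]
44. n0.lim = -2  [S₁.tag * -1 + 2]
45. n0.off = "uyy"  [S₁.off ++ "y"]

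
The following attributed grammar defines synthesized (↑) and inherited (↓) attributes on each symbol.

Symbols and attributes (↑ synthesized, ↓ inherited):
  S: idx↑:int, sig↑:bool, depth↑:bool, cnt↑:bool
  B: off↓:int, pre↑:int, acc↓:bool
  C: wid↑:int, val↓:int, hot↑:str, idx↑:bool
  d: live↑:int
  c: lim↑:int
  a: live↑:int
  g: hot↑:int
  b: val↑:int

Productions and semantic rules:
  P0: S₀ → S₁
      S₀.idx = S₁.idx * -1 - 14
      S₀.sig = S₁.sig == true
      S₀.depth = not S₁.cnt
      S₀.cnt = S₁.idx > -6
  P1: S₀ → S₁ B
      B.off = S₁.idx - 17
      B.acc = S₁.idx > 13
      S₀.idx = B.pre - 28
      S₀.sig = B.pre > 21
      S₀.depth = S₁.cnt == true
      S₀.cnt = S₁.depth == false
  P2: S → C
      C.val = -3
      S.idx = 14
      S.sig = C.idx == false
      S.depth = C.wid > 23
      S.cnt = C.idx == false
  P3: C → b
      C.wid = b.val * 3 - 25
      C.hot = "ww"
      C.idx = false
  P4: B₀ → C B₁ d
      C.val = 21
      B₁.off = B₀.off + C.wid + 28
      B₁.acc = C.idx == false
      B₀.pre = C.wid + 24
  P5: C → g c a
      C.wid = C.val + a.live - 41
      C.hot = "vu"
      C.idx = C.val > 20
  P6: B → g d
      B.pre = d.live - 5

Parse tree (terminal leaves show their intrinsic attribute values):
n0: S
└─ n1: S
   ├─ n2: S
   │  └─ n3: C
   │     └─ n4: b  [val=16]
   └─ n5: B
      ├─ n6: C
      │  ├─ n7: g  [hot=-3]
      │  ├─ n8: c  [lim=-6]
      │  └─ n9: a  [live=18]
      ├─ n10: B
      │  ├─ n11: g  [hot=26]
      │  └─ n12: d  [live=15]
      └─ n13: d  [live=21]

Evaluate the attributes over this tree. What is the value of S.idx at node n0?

-8

1. n3.val = -3  [-3]
2. n4.val = 16  [terminal]
3. n3.wid = 23  [b.val * 3 - 25]
4. n3.hot = "ww"  ["ww"]
5. n3.idx = false  [false]
6. n2.idx = 14  [14]
7. n2.sig = true  [C.idx == false]
8. n2.depth = false  [C.wid > 23]
9. n2.cnt = true  [C.idx == false]
10. n5.off = -3  [S₁.idx - 17]
11. n5.acc = true  [S₁.idx > 13]
12. n6.val = 21  [21]
13. n7.hot = -3  [terminal]
14. n8.lim = -6  [terminal]
15. n9.live = 18  [terminal]
16. n6.wid = -2  [C.val + a.live - 41]
17. n6.hot = "vu"  ["vu"]
18. n6.idx = true  [C.val > 20]
19. n10.off = 23  [B₀.off + C.wid + 28]
20. n10.acc = false  [C.idx == false]
21. n11.hot = 26  [terminal]
22. n12.live = 15  [terminal]
23. n10.pre = 10  [d.live - 5]
24. n13.live = 21  [terminal]
25. n5.pre = 22  [C.wid + 24]
26. n1.idx = -6  [B.pre - 28]
27. n1.sig = true  [B.pre > 21]
28. n1.depth = true  [S₁.cnt == true]
29. n1.cnt = true  [S₁.depth == false]
30. n0.idx = -8  [S₁.idx * -1 - 14]
31. n0.sig = true  [S₁.sig == true]
32. n0.depth = false  [not S₁.cnt]
33. n0.cnt = false  [S₁.idx > -6]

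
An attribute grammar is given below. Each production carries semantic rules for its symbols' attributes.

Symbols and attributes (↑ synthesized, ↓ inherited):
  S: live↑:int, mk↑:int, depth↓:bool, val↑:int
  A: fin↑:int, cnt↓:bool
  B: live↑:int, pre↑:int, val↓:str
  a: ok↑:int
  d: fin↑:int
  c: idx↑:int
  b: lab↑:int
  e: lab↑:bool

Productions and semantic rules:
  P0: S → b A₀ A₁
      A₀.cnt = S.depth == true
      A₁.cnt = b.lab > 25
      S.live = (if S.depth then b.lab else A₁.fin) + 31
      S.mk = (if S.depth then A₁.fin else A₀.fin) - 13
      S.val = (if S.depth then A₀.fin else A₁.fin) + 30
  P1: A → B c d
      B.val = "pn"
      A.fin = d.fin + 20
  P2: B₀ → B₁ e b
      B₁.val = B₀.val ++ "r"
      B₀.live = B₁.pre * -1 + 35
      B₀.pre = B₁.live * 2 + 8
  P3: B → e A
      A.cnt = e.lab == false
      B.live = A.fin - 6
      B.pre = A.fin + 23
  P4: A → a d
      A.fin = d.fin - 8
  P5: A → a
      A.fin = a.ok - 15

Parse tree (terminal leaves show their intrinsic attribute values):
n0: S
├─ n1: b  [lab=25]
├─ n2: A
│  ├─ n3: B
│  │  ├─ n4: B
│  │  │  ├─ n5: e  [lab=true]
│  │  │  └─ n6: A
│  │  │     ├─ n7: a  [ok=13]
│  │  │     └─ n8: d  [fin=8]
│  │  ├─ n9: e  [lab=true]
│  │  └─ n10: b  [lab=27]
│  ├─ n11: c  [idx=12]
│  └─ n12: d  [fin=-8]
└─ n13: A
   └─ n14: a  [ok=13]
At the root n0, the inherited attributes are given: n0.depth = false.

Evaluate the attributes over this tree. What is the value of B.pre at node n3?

-4

1. n0.depth = false  [given at root]
2. n1.lab = 25  [terminal]
3. n2.cnt = false  [S.depth == true]
4. n3.val = "pn"  ["pn"]
5. n4.val = "pnr"  [B₀.val ++ "r"]
6. n5.lab = true  [terminal]
7. n6.cnt = false  [e.lab == false]
8. n7.ok = 13  [terminal]
9. n8.fin = 8  [terminal]
10. n6.fin = 0  [d.fin - 8]
11. n4.live = -6  [A.fin - 6]
12. n4.pre = 23  [A.fin + 23]
13. n9.lab = true  [terminal]
14. n10.lab = 27  [terminal]
15. n3.live = 12  [B₁.pre * -1 + 35]
16. n3.pre = -4  [B₁.live * 2 + 8]
17. n11.idx = 12  [terminal]
18. n12.fin = -8  [terminal]
19. n2.fin = 12  [d.fin + 20]
20. n13.cnt = false  [b.lab > 25]
21. n14.ok = 13  [terminal]
22. n13.fin = -2  [a.ok - 15]
23. n0.live = 29  [(if S.depth then b.lab else A₁.fin) + 31]
24. n0.mk = -1  [(if S.depth then A₁.fin else A₀.fin) - 13]
25. n0.val = 28  [(if S.depth then A₀.fin else A₁.fin) + 30]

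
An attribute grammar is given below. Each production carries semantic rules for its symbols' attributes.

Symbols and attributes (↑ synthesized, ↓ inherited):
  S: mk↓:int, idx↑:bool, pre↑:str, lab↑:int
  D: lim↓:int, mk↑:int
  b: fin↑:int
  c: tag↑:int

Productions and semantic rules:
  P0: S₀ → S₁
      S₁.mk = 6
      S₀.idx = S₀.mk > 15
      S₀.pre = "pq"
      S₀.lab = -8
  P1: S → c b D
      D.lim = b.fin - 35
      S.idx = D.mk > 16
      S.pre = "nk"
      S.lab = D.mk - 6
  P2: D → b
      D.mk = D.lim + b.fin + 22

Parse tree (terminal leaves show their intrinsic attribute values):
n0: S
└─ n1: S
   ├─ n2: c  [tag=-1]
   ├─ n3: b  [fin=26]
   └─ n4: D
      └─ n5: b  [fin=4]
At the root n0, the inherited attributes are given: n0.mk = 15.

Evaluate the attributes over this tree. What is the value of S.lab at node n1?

1. n0.mk = 15  [given at root]
2. n1.mk = 6  [6]
3. n2.tag = -1  [terminal]
4. n3.fin = 26  [terminal]
5. n4.lim = -9  [b.fin - 35]
6. n5.fin = 4  [terminal]
7. n4.mk = 17  [D.lim + b.fin + 22]
8. n1.idx = true  [D.mk > 16]
9. n1.pre = "nk"  ["nk"]
10. n1.lab = 11  [D.mk - 6]
11. n0.idx = false  [S₀.mk > 15]
12. n0.pre = "pq"  ["pq"]
13. n0.lab = -8  [-8]

11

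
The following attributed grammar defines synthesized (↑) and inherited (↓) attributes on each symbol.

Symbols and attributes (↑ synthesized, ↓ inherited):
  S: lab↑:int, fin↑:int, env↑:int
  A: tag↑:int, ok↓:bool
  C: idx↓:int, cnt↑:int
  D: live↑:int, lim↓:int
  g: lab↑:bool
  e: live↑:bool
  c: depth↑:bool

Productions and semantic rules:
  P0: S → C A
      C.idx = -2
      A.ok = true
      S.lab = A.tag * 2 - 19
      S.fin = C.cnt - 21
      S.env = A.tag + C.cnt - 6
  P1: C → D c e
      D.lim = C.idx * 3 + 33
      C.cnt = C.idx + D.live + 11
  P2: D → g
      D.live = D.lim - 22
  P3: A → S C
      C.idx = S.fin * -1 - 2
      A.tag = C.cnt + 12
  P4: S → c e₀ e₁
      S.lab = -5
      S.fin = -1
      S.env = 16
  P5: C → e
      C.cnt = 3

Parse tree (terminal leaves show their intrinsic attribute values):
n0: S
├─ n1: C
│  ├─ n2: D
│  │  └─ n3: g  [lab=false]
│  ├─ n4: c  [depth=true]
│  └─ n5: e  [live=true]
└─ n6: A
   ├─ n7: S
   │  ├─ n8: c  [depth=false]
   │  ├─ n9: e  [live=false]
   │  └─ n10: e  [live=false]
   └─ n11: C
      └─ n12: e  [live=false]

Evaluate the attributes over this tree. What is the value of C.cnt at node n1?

14

1. n1.idx = -2  [-2]
2. n2.lim = 27  [C.idx * 3 + 33]
3. n3.lab = false  [terminal]
4. n2.live = 5  [D.lim - 22]
5. n4.depth = true  [terminal]
6. n5.live = true  [terminal]
7. n1.cnt = 14  [C.idx + D.live + 11]
8. n6.ok = true  [true]
9. n8.depth = false  [terminal]
10. n9.live = false  [terminal]
11. n10.live = false  [terminal]
12. n7.lab = -5  [-5]
13. n7.fin = -1  [-1]
14. n7.env = 16  [16]
15. n11.idx = -1  [S.fin * -1 - 2]
16. n12.live = false  [terminal]
17. n11.cnt = 3  [3]
18. n6.tag = 15  [C.cnt + 12]
19. n0.lab = 11  [A.tag * 2 - 19]
20. n0.fin = -7  [C.cnt - 21]
21. n0.env = 23  [A.tag + C.cnt - 6]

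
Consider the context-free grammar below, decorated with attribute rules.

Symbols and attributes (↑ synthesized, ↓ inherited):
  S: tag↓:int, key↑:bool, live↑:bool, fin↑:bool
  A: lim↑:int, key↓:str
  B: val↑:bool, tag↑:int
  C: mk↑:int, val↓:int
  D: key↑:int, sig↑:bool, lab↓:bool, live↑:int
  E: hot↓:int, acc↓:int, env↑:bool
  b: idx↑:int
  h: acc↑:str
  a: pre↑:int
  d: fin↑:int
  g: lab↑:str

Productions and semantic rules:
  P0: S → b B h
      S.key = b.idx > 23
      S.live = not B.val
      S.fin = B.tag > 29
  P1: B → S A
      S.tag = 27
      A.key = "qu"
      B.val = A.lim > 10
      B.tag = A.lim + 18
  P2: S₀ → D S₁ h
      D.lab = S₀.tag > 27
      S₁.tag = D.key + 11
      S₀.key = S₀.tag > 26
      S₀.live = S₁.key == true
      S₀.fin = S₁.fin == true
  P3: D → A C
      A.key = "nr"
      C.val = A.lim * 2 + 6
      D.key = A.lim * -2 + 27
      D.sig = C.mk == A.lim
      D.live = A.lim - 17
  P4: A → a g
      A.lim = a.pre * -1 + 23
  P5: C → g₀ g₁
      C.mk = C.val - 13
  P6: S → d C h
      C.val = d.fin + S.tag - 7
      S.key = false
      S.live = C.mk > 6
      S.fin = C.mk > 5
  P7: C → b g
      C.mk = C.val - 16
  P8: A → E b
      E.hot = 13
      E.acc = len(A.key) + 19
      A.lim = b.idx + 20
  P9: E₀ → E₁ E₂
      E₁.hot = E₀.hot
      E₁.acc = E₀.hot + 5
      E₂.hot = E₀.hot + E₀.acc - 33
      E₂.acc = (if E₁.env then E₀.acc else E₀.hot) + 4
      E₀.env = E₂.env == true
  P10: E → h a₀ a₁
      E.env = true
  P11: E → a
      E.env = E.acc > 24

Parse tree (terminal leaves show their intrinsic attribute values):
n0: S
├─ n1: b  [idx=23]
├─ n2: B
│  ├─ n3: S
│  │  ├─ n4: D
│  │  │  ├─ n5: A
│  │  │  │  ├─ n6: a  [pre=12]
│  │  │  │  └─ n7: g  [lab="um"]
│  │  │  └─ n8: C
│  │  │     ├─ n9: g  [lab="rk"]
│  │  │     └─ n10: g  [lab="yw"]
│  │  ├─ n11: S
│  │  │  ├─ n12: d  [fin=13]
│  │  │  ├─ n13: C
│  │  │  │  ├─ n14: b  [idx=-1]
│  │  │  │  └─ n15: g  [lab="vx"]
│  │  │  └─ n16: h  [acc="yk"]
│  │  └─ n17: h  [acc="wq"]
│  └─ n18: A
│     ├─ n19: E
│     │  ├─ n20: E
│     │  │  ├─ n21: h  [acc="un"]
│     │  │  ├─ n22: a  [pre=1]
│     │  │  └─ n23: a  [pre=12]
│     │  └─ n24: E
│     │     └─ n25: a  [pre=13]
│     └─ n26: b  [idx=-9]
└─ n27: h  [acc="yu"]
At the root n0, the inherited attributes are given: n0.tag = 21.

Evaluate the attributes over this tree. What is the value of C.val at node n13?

22

1. n0.tag = 21  [given at root]
2. n1.idx = 23  [terminal]
3. n3.tag = 27  [27]
4. n4.lab = false  [S₀.tag > 27]
5. n5.key = "nr"  ["nr"]
6. n6.pre = 12  [terminal]
7. n7.lab = "um"  [terminal]
8. n5.lim = 11  [a.pre * -1 + 23]
9. n8.val = 28  [A.lim * 2 + 6]
10. n9.lab = "rk"  [terminal]
11. n10.lab = "yw"  [terminal]
12. n8.mk = 15  [C.val - 13]
13. n4.key = 5  [A.lim * -2 + 27]
14. n4.sig = false  [C.mk == A.lim]
15. n4.live = -6  [A.lim - 17]
16. n11.tag = 16  [D.key + 11]
17. n12.fin = 13  [terminal]
18. n13.val = 22  [d.fin + S.tag - 7]
19. n14.idx = -1  [terminal]
20. n15.lab = "vx"  [terminal]
21. n13.mk = 6  [C.val - 16]
22. n16.acc = "yk"  [terminal]
23. n11.key = false  [false]
24. n11.live = false  [C.mk > 6]
25. n11.fin = true  [C.mk > 5]
26. n17.acc = "wq"  [terminal]
27. n3.key = true  [S₀.tag > 26]
28. n3.live = false  [S₁.key == true]
29. n3.fin = true  [S₁.fin == true]
30. n18.key = "qu"  ["qu"]
31. n19.hot = 13  [13]
32. n19.acc = 21  [len(A.key) + 19]
33. n20.hot = 13  [E₀.hot]
34. n20.acc = 18  [E₀.hot + 5]
35. n21.acc = "un"  [terminal]
36. n22.pre = 1  [terminal]
37. n23.pre = 12  [terminal]
38. n20.env = true  [true]
39. n24.hot = 1  [E₀.hot + E₀.acc - 33]
40. n24.acc = 25  [(if E₁.env then E₀.acc else E₀.hot) + 4]
41. n25.pre = 13  [terminal]
42. n24.env = true  [E.acc > 24]
43. n19.env = true  [E₂.env == true]
44. n26.idx = -9  [terminal]
45. n18.lim = 11  [b.idx + 20]
46. n2.val = true  [A.lim > 10]
47. n2.tag = 29  [A.lim + 18]
48. n27.acc = "yu"  [terminal]
49. n0.key = false  [b.idx > 23]
50. n0.live = false  [not B.val]
51. n0.fin = false  [B.tag > 29]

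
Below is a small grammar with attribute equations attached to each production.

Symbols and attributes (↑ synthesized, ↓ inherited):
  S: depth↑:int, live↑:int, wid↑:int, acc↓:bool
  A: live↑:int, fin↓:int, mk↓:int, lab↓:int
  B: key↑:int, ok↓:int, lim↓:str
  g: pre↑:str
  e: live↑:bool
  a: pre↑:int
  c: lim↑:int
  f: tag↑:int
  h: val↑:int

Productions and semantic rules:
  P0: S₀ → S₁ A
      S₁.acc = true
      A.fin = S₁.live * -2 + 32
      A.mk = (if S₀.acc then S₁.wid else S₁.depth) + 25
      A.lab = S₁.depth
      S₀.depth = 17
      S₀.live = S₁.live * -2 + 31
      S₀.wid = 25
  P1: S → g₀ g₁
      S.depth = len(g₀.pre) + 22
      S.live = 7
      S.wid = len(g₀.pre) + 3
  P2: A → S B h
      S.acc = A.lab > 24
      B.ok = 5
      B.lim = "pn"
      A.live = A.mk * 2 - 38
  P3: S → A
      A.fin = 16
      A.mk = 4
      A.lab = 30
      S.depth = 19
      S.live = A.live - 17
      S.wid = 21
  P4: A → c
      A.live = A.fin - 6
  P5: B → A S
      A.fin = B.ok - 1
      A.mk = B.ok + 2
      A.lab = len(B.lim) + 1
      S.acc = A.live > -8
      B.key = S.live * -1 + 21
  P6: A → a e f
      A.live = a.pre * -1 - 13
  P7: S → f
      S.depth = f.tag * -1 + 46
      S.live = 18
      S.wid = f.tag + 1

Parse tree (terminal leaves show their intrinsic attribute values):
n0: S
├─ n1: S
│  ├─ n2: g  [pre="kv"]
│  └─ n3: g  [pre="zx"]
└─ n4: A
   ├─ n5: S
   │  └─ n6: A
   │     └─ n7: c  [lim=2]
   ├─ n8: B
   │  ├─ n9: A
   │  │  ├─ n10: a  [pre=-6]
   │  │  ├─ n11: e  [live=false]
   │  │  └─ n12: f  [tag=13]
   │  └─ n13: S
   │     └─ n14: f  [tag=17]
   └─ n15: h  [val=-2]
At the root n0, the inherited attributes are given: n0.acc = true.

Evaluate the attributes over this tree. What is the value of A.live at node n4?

1. n0.acc = true  [given at root]
2. n1.acc = true  [true]
3. n2.pre = "kv"  [terminal]
4. n3.pre = "zx"  [terminal]
5. n1.depth = 24  [len(g₀.pre) + 22]
6. n1.live = 7  [7]
7. n1.wid = 5  [len(g₀.pre) + 3]
8. n4.fin = 18  [S₁.live * -2 + 32]
9. n4.mk = 30  [(if S₀.acc then S₁.wid else S₁.depth) + 25]
10. n4.lab = 24  [S₁.depth]
11. n5.acc = false  [A.lab > 24]
12. n6.fin = 16  [16]
13. n6.mk = 4  [4]
14. n6.lab = 30  [30]
15. n7.lim = 2  [terminal]
16. n6.live = 10  [A.fin - 6]
17. n5.depth = 19  [19]
18. n5.live = -7  [A.live - 17]
19. n5.wid = 21  [21]
20. n8.ok = 5  [5]
21. n8.lim = "pn"  ["pn"]
22. n9.fin = 4  [B.ok - 1]
23. n9.mk = 7  [B.ok + 2]
24. n9.lab = 3  [len(B.lim) + 1]
25. n10.pre = -6  [terminal]
26. n11.live = false  [terminal]
27. n12.tag = 13  [terminal]
28. n9.live = -7  [a.pre * -1 - 13]
29. n13.acc = true  [A.live > -8]
30. n14.tag = 17  [terminal]
31. n13.depth = 29  [f.tag * -1 + 46]
32. n13.live = 18  [18]
33. n13.wid = 18  [f.tag + 1]
34. n8.key = 3  [S.live * -1 + 21]
35. n15.val = -2  [terminal]
36. n4.live = 22  [A.mk * 2 - 38]
37. n0.depth = 17  [17]
38. n0.live = 17  [S₁.live * -2 + 31]
39. n0.wid = 25  [25]

22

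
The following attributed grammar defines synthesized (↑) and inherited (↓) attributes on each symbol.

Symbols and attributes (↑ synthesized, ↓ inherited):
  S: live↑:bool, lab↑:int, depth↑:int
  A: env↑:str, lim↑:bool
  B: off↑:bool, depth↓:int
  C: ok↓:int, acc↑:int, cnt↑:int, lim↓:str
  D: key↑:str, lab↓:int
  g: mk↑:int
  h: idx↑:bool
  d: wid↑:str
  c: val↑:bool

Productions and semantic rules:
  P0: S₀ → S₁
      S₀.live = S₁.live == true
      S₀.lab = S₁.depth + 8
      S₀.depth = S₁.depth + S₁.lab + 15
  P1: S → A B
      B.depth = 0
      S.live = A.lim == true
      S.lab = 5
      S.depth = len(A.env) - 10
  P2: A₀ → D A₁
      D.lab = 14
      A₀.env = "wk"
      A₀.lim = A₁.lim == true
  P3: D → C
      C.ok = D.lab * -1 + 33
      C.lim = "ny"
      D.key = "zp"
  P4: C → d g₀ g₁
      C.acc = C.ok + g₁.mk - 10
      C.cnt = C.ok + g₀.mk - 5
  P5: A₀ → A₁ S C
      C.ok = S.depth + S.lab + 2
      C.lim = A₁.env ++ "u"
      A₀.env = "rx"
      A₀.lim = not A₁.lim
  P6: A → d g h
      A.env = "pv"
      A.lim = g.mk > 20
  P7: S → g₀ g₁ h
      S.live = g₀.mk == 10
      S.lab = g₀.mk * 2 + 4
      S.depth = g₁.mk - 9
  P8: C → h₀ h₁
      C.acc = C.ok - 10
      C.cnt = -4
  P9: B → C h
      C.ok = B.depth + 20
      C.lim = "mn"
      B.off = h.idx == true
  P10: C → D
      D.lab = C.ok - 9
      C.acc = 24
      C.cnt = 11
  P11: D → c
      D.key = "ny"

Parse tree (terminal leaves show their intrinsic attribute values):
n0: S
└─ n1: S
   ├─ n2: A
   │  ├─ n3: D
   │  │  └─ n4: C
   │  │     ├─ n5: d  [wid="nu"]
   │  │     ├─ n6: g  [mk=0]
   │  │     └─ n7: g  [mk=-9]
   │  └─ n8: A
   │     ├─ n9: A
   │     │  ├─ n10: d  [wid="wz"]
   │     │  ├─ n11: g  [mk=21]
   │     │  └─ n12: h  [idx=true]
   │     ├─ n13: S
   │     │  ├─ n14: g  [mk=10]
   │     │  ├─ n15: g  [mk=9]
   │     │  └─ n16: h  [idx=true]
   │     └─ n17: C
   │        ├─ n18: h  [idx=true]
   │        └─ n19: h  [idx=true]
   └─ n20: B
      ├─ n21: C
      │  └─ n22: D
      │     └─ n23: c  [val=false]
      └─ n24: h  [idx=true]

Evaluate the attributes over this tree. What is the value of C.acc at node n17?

1. n3.lab = 14  [14]
2. n4.ok = 19  [D.lab * -1 + 33]
3. n4.lim = "ny"  ["ny"]
4. n5.wid = "nu"  [terminal]
5. n6.mk = 0  [terminal]
6. n7.mk = -9  [terminal]
7. n4.acc = 0  [C.ok + g₁.mk - 10]
8. n4.cnt = 14  [C.ok + g₀.mk - 5]
9. n3.key = "zp"  ["zp"]
10. n10.wid = "wz"  [terminal]
11. n11.mk = 21  [terminal]
12. n12.idx = true  [terminal]
13. n9.env = "pv"  ["pv"]
14. n9.lim = true  [g.mk > 20]
15. n14.mk = 10  [terminal]
16. n15.mk = 9  [terminal]
17. n16.idx = true  [terminal]
18. n13.live = true  [g₀.mk == 10]
19. n13.lab = 24  [g₀.mk * 2 + 4]
20. n13.depth = 0  [g₁.mk - 9]
21. n17.ok = 26  [S.depth + S.lab + 2]
22. n17.lim = "pvu"  [A₁.env ++ "u"]
23. n18.idx = true  [terminal]
24. n19.idx = true  [terminal]
25. n17.acc = 16  [C.ok - 10]
26. n17.cnt = -4  [-4]
27. n8.env = "rx"  ["rx"]
28. n8.lim = false  [not A₁.lim]
29. n2.env = "wk"  ["wk"]
30. n2.lim = false  [A₁.lim == true]
31. n20.depth = 0  [0]
32. n21.ok = 20  [B.depth + 20]
33. n21.lim = "mn"  ["mn"]
34. n22.lab = 11  [C.ok - 9]
35. n23.val = false  [terminal]
36. n22.key = "ny"  ["ny"]
37. n21.acc = 24  [24]
38. n21.cnt = 11  [11]
39. n24.idx = true  [terminal]
40. n20.off = true  [h.idx == true]
41. n1.live = false  [A.lim == true]
42. n1.lab = 5  [5]
43. n1.depth = -8  [len(A.env) - 10]
44. n0.live = false  [S₁.live == true]
45. n0.lab = 0  [S₁.depth + 8]
46. n0.depth = 12  [S₁.depth + S₁.lab + 15]

16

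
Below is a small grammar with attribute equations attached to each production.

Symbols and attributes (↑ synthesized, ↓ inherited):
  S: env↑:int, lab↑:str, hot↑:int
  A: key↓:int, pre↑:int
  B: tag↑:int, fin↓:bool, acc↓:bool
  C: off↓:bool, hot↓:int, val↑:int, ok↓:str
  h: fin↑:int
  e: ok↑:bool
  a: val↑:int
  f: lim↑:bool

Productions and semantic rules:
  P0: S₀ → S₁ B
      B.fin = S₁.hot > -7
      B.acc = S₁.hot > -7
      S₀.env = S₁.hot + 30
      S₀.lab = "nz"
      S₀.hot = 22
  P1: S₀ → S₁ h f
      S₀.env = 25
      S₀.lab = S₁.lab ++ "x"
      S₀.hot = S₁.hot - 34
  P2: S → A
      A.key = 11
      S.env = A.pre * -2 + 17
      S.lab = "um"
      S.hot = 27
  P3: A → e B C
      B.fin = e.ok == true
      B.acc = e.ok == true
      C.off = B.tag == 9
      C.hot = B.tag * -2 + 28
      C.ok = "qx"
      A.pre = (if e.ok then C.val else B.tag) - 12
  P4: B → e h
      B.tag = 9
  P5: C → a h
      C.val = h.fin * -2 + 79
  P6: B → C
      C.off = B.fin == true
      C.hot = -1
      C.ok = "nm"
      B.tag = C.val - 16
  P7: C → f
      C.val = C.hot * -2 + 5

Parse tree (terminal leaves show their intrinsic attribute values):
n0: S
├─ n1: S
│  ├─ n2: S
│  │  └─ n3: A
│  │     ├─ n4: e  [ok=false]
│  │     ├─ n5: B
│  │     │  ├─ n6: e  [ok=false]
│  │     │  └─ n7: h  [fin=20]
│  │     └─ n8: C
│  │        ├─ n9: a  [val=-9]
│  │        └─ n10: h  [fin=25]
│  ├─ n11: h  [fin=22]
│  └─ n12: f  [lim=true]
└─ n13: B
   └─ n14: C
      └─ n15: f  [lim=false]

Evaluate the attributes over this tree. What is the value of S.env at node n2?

1. n3.key = 11  [11]
2. n4.ok = false  [terminal]
3. n5.fin = false  [e.ok == true]
4. n5.acc = false  [e.ok == true]
5. n6.ok = false  [terminal]
6. n7.fin = 20  [terminal]
7. n5.tag = 9  [9]
8. n8.off = true  [B.tag == 9]
9. n8.hot = 10  [B.tag * -2 + 28]
10. n8.ok = "qx"  ["qx"]
11. n9.val = -9  [terminal]
12. n10.fin = 25  [terminal]
13. n8.val = 29  [h.fin * -2 + 79]
14. n3.pre = -3  [(if e.ok then C.val else B.tag) - 12]
15. n2.env = 23  [A.pre * -2 + 17]
16. n2.lab = "um"  ["um"]
17. n2.hot = 27  [27]
18. n11.fin = 22  [terminal]
19. n12.lim = true  [terminal]
20. n1.env = 25  [25]
21. n1.lab = "umx"  [S₁.lab ++ "x"]
22. n1.hot = -7  [S₁.hot - 34]
23. n13.fin = false  [S₁.hot > -7]
24. n13.acc = false  [S₁.hot > -7]
25. n14.off = false  [B.fin == true]
26. n14.hot = -1  [-1]
27. n14.ok = "nm"  ["nm"]
28. n15.lim = false  [terminal]
29. n14.val = 7  [C.hot * -2 + 5]
30. n13.tag = -9  [C.val - 16]
31. n0.env = 23  [S₁.hot + 30]
32. n0.lab = "nz"  ["nz"]
33. n0.hot = 22  [22]

23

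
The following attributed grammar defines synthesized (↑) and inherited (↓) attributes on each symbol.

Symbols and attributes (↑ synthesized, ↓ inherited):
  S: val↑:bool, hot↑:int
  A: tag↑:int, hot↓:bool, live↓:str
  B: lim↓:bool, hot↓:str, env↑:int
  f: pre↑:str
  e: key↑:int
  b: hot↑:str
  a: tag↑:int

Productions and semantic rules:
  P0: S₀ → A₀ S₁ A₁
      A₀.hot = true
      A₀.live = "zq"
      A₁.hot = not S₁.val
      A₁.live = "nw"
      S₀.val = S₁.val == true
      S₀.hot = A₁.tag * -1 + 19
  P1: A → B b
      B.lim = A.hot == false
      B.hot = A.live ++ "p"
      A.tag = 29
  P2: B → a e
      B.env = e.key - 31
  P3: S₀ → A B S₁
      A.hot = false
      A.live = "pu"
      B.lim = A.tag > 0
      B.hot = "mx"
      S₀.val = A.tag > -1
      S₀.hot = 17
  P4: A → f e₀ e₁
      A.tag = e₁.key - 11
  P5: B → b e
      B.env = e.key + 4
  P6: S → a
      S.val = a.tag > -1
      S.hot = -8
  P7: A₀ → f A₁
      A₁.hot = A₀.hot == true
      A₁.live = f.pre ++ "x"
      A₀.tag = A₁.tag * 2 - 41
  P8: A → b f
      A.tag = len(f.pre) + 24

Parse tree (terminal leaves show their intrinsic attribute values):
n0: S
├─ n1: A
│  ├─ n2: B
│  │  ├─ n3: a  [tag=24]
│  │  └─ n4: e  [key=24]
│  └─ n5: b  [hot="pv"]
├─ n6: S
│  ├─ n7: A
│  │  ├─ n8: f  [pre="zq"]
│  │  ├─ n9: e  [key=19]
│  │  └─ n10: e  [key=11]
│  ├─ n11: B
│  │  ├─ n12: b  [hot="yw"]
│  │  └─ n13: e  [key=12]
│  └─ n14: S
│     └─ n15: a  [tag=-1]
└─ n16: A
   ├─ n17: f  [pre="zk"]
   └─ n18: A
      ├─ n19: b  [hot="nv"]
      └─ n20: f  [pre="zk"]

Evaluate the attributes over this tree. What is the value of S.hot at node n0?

1. n1.hot = true  [true]
2. n1.live = "zq"  ["zq"]
3. n2.lim = false  [A.hot == false]
4. n2.hot = "zqp"  [A.live ++ "p"]
5. n3.tag = 24  [terminal]
6. n4.key = 24  [terminal]
7. n2.env = -7  [e.key - 31]
8. n5.hot = "pv"  [terminal]
9. n1.tag = 29  [29]
10. n7.hot = false  [false]
11. n7.live = "pu"  ["pu"]
12. n8.pre = "zq"  [terminal]
13. n9.key = 19  [terminal]
14. n10.key = 11  [terminal]
15. n7.tag = 0  [e₁.key - 11]
16. n11.lim = false  [A.tag > 0]
17. n11.hot = "mx"  ["mx"]
18. n12.hot = "yw"  [terminal]
19. n13.key = 12  [terminal]
20. n11.env = 16  [e.key + 4]
21. n15.tag = -1  [terminal]
22. n14.val = false  [a.tag > -1]
23. n14.hot = -8  [-8]
24. n6.val = true  [A.tag > -1]
25. n6.hot = 17  [17]
26. n16.hot = false  [not S₁.val]
27. n16.live = "nw"  ["nw"]
28. n17.pre = "zk"  [terminal]
29. n18.hot = false  [A₀.hot == true]
30. n18.live = "zkx"  [f.pre ++ "x"]
31. n19.hot = "nv"  [terminal]
32. n20.pre = "zk"  [terminal]
33. n18.tag = 26  [len(f.pre) + 24]
34. n16.tag = 11  [A₁.tag * 2 - 41]
35. n0.val = true  [S₁.val == true]
36. n0.hot = 8  [A₁.tag * -1 + 19]

8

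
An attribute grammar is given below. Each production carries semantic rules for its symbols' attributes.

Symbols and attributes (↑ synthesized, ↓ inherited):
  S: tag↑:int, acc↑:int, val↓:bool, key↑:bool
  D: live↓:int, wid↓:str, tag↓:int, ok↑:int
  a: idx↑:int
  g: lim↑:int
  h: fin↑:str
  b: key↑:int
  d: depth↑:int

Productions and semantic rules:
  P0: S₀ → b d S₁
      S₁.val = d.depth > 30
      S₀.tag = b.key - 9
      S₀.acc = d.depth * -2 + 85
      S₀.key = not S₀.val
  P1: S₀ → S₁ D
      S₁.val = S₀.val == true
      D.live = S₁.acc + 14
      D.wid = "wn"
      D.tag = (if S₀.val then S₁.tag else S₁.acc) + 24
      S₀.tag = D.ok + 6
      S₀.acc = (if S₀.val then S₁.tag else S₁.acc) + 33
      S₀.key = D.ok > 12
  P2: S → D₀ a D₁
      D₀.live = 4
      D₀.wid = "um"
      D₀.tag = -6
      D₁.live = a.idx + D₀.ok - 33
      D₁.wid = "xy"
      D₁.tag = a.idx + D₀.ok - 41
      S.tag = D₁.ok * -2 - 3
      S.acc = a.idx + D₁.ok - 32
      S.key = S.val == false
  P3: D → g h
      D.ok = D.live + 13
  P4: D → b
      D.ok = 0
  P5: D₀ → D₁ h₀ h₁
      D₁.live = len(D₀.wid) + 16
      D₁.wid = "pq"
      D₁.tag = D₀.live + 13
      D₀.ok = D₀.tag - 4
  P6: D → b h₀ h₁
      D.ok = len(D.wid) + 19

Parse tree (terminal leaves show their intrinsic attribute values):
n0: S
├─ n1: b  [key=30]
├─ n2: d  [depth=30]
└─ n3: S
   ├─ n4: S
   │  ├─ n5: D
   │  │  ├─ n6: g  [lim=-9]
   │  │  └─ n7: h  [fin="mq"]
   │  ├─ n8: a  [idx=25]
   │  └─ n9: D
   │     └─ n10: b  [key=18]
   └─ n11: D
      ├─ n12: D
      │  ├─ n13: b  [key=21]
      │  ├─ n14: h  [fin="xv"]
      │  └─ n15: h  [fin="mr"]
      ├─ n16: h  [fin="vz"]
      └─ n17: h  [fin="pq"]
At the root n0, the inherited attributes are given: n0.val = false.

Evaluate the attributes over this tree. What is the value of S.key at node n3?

1. n0.val = false  [given at root]
2. n1.key = 30  [terminal]
3. n2.depth = 30  [terminal]
4. n3.val = false  [d.depth > 30]
5. n4.val = false  [S₀.val == true]
6. n5.live = 4  [4]
7. n5.wid = "um"  ["um"]
8. n5.tag = -6  [-6]
9. n6.lim = -9  [terminal]
10. n7.fin = "mq"  [terminal]
11. n5.ok = 17  [D.live + 13]
12. n8.idx = 25  [terminal]
13. n9.live = 9  [a.idx + D₀.ok - 33]
14. n9.wid = "xy"  ["xy"]
15. n9.tag = 1  [a.idx + D₀.ok - 41]
16. n10.key = 18  [terminal]
17. n9.ok = 0  [0]
18. n4.tag = -3  [D₁.ok * -2 - 3]
19. n4.acc = -7  [a.idx + D₁.ok - 32]
20. n4.key = true  [S.val == false]
21. n11.live = 7  [S₁.acc + 14]
22. n11.wid = "wn"  ["wn"]
23. n11.tag = 17  [(if S₀.val then S₁.tag else S₁.acc) + 24]
24. n12.live = 18  [len(D₀.wid) + 16]
25. n12.wid = "pq"  ["pq"]
26. n12.tag = 20  [D₀.live + 13]
27. n13.key = 21  [terminal]
28. n14.fin = "xv"  [terminal]
29. n15.fin = "mr"  [terminal]
30. n12.ok = 21  [len(D.wid) + 19]
31. n16.fin = "vz"  [terminal]
32. n17.fin = "pq"  [terminal]
33. n11.ok = 13  [D₀.tag - 4]
34. n3.tag = 19  [D.ok + 6]
35. n3.acc = 26  [(if S₀.val then S₁.tag else S₁.acc) + 33]
36. n3.key = true  [D.ok > 12]
37. n0.tag = 21  [b.key - 9]
38. n0.acc = 25  [d.depth * -2 + 85]
39. n0.key = true  [not S₀.val]

true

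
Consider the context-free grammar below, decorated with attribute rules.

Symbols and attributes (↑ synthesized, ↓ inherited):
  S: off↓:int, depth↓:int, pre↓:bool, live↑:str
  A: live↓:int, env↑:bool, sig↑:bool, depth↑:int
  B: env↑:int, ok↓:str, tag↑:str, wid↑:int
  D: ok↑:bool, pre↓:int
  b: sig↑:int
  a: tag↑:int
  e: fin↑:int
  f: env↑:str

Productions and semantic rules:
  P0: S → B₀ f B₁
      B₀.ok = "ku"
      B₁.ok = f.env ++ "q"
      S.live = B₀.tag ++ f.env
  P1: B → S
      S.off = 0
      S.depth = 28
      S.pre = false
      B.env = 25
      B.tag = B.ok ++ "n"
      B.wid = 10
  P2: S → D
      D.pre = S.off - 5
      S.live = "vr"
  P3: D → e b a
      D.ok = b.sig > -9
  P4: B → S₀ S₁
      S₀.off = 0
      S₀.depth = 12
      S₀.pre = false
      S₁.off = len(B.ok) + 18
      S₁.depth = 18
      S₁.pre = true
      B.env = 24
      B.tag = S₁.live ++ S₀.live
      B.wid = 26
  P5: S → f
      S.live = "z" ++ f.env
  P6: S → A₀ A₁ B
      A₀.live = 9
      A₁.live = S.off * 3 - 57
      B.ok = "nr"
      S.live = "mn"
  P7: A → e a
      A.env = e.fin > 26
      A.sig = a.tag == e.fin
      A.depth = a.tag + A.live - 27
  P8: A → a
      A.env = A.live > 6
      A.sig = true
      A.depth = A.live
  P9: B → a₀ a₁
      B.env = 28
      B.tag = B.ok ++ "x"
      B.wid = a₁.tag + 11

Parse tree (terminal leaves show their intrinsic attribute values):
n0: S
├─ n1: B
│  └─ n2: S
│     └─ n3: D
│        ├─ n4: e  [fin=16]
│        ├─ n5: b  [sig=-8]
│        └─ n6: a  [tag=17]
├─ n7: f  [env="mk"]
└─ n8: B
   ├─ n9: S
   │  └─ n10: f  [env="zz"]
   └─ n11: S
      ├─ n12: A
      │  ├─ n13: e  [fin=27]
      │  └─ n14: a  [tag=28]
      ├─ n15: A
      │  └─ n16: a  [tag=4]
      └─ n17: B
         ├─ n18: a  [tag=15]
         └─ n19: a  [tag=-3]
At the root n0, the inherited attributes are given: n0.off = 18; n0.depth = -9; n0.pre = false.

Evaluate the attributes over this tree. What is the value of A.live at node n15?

6

1. n0.off = 18  [given at root]
2. n0.depth = -9  [given at root]
3. n0.pre = false  [given at root]
4. n1.ok = "ku"  ["ku"]
5. n2.off = 0  [0]
6. n2.depth = 28  [28]
7. n2.pre = false  [false]
8. n3.pre = -5  [S.off - 5]
9. n4.fin = 16  [terminal]
10. n5.sig = -8  [terminal]
11. n6.tag = 17  [terminal]
12. n3.ok = true  [b.sig > -9]
13. n2.live = "vr"  ["vr"]
14. n1.env = 25  [25]
15. n1.tag = "kun"  [B.ok ++ "n"]
16. n1.wid = 10  [10]
17. n7.env = "mk"  [terminal]
18. n8.ok = "mkq"  [f.env ++ "q"]
19. n9.off = 0  [0]
20. n9.depth = 12  [12]
21. n9.pre = false  [false]
22. n10.env = "zz"  [terminal]
23. n9.live = "zzz"  ["z" ++ f.env]
24. n11.off = 21  [len(B.ok) + 18]
25. n11.depth = 18  [18]
26. n11.pre = true  [true]
27. n12.live = 9  [9]
28. n13.fin = 27  [terminal]
29. n14.tag = 28  [terminal]
30. n12.env = true  [e.fin > 26]
31. n12.sig = false  [a.tag == e.fin]
32. n12.depth = 10  [a.tag + A.live - 27]
33. n15.live = 6  [S.off * 3 - 57]
34. n16.tag = 4  [terminal]
35. n15.env = false  [A.live > 6]
36. n15.sig = true  [true]
37. n15.depth = 6  [A.live]
38. n17.ok = "nr"  ["nr"]
39. n18.tag = 15  [terminal]
40. n19.tag = -3  [terminal]
41. n17.env = 28  [28]
42. n17.tag = "nrx"  [B.ok ++ "x"]
43. n17.wid = 8  [a₁.tag + 11]
44. n11.live = "mn"  ["mn"]
45. n8.env = 24  [24]
46. n8.tag = "mnzzz"  [S₁.live ++ S₀.live]
47. n8.wid = 26  [26]
48. n0.live = "kunmk"  [B₀.tag ++ f.env]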